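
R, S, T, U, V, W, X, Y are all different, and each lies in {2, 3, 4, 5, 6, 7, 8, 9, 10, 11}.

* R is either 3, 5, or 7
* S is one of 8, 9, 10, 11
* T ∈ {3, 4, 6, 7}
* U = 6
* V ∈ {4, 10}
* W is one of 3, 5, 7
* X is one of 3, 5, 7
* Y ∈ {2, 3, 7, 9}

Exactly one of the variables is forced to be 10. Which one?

V

U's domain is down to {6}, so U = 6. Remove 6 from T.
The 3 variables R, W, X are confined to {3, 5, 7}, which locks those values in; drop them from T, Y.
T's domain is down to {4}, so T = 4. So V can't be 4.
So 10 goes to V.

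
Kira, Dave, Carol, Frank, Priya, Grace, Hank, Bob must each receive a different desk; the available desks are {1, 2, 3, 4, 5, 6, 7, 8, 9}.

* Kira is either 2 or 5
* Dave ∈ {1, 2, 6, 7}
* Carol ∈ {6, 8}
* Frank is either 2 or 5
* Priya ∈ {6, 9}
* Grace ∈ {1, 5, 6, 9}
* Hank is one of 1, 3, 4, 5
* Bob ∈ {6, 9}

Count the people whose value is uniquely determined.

3

The 2 variables Kira and Frank are confined to {2, 5}, which locks those values in; drop them from Dave, Grace, Hank.
The 2 variables Priya and Bob are confined to {6, 9}, which locks those values in; drop them from Dave, Carol, Grace.
Carol must be 8 (only option left).
That leaves Grace = 1. So Dave, Hank can't be 1.
That leaves Dave = 7.
Determined: Dave=7, Carol=8, Grace=1. The other people each still have more than one consistent value. That makes 3.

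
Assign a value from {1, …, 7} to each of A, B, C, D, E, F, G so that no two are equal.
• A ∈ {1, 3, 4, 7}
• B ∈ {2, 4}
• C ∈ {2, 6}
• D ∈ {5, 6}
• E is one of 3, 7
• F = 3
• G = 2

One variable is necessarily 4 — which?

B

F's domain is down to {3}, so F = 3. Remove 3 from A, E.
G's domain is down to {2}, so G = 2. Strike 2 from B, C.
So 4 goes to B.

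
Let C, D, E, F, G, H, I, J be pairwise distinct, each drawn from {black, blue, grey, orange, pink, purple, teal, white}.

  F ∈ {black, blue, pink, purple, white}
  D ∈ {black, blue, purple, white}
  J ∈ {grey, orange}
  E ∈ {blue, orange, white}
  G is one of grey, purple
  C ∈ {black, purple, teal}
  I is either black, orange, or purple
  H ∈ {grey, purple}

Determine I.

black

The 8 variables together cover exactly {black, blue, grey, orange, pink, purple, teal, white} — 8 values for 8 variables — and pink appears only in F's list, so F = pink.
The 7 still-open variables together cover exactly {black, blue, grey, orange, purple, teal, white} — 7 values for 7 variables — and teal appears only in C's list, so C = teal.
The 2 variables G and H are confined to {grey, purple}, which locks those values in; drop them from D, I, J.
That leaves J = orange. Eliminate orange elsewhere: E, I.
So I = black.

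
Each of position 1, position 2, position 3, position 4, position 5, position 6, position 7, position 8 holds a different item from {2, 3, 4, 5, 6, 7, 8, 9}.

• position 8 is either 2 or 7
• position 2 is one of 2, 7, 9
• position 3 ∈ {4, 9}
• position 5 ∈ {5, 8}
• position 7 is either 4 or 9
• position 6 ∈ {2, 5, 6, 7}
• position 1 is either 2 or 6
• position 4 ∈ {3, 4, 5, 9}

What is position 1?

6

Among the 8 variables, 3 fits only position 4 (and all 8 values in {2, 3, 4, 5, 6, 7, 8, 9} must be used), so position 4 = 3.
The 7 still-open variables together cover exactly {2, 4, 5, 6, 7, 8, 9} — 7 values for 7 variables — and 8 appears only in position 5's list, so position 5 = 8.
Among the 6 still-open variables, 5 fits only position 6 (and all 6 values in {2, 4, 5, 6, 7, 9} must be used), so position 6 = 5.
Among the 5 still-open variables, 6 fits only position 1 (and all 5 values in {2, 4, 6, 7, 9} must be used), so position 1 = 6.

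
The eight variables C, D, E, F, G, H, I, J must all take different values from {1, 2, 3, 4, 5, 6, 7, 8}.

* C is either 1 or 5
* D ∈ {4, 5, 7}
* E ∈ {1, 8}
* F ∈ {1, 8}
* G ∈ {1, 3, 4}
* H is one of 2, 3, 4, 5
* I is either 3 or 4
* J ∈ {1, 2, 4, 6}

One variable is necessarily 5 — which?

The 8 variables draw from only 8 values {1, 2, 3, 4, 5, 6, 7, 8}, so each is used; only J can be 6, hence J = 6.
The 7 still-open variables together cover exactly {1, 2, 3, 4, 5, 7, 8} — 7 values for 7 variables — and 2 appears only in H's list, so H = 2.
The 6 still-open variables together cover exactly {1, 3, 4, 5, 7, 8} — 6 values for 6 variables — and 7 appears only in D's list, so D = 7.
The 5 still-open variables together cover exactly {1, 3, 4, 5, 8} — 5 values for 5 variables — and 5 appears only in C's list, so C = 5.

C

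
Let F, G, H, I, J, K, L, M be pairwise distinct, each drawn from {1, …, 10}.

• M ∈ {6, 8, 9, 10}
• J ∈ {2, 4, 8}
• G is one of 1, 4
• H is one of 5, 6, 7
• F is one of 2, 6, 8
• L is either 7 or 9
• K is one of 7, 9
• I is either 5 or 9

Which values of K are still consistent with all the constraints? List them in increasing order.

K and L share exactly the 2 values {7, 9}; by pigeonhole those values go to them, so strike 7, 9 from H, I, M.
That leaves I = 5. Eliminate 5 elsewhere: H.
H has just one choice, so H = 6. Remove 6 from F, M.
No further eliminations apply; K can still be any of 7, 9.

7, 9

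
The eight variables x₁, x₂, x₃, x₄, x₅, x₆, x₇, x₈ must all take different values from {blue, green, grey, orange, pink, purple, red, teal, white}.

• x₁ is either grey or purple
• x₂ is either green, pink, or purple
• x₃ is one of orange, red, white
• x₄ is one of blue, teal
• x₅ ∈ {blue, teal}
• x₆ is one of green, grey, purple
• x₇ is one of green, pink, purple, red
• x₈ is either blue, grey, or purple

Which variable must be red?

The 2 variables x₄ and x₅ are confined to {blue, teal}, which locks those values in; drop them from x₈.
x₁ and x₈ share exactly the 2 values {grey, purple}; by pigeonhole those values go to them, so strike grey, purple from x₂, x₆, x₇.
x₆ must be green (only option left). Strike green from x₂, x₇.
That leaves x₂ = pink. So x₇ can't be pink.
So red goes to x₇.

x₇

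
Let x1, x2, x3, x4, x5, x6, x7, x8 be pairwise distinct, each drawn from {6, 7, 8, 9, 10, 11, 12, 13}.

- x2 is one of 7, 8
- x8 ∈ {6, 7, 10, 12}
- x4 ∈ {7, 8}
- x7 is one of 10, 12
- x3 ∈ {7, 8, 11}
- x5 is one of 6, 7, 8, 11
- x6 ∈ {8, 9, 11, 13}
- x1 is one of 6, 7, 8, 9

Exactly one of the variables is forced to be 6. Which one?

The 8 variables together cover exactly {6, 7, 8, 9, 10, 11, 12, 13} — 8 values for 8 variables — and 13 appears only in x6's list, so x6 = 13.
The 7 still-open variables together cover exactly {6, 7, 8, 9, 10, 11, 12} — 7 values for 7 variables — and 9 appears only in x1's list, so x1 = 9.
x2 and x4 share exactly the 2 values {7, 8}; by pigeonhole those values go to them, so strike 7, 8 from x3, x5, x8.
x3's domain is down to {11}, so x3 = 11. So x5 can't be 11.
So 6 goes to x5.

x5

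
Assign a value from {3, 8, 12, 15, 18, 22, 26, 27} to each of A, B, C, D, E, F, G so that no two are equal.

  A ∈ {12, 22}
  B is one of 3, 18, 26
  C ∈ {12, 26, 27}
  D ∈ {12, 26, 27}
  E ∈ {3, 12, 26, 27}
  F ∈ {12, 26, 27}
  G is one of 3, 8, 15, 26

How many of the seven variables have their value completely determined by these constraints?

The 3 variables C, D, F are confined to {12, 26, 27}, which locks those values in; drop them from A, B, E, G.
A must be 22 (only option left).
E's domain is down to {3}, so E = 3. So B, G can't be 3.
That leaves B = 18.
Determined: A=22, B=18, E=3. The other variables each still have more than one consistent value. That makes 3.

3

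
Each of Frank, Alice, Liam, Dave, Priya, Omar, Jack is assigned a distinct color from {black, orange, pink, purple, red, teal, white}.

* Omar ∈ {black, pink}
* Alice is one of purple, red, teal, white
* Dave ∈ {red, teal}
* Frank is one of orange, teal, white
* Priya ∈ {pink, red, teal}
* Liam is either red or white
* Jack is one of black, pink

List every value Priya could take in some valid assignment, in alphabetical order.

red, teal

Among the 7 variables, orange fits only Frank (and all 7 values in {black, orange, pink, purple, red, teal, white} must be used), so Frank = orange.
The 6 still-open variables together cover exactly {black, pink, purple, red, teal, white} — 6 values for 6 variables — and purple appears only in Alice's list, so Alice = purple.
The 5 still-open variables draw from only 5 values {black, pink, red, teal, white}, so each is used; only Liam can be white, hence Liam = white.
Omar and Jack between them cover only {black, pink} — a naked pair. Remove those values from Priya.
No further eliminations apply; Priya can still be any of red, teal.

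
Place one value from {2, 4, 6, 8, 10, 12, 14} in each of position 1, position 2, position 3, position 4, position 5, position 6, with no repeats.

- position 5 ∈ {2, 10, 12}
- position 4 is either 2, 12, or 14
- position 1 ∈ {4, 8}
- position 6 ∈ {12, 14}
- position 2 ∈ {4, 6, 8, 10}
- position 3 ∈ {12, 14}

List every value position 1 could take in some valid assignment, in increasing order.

4, 8

position 3 and position 6 between them cover only {12, 14} — a naked pair. Remove those values from position 4, position 5.
position 4 has just one choice, so position 4 = 2. So position 5 can't be 2.
position 5 has just one choice, so position 5 = 10. Remove 10 from position 2.
No further eliminations apply; position 1 can still be any of 4, 8.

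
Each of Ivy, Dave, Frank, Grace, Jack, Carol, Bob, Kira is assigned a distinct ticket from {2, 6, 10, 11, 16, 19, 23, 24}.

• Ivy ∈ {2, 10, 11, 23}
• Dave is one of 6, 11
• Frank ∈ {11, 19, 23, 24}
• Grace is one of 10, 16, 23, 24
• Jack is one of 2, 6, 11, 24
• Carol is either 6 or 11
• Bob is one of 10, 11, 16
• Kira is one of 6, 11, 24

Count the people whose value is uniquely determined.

The 8 variables draw from only 8 values {2, 6, 10, 11, 16, 19, 23, 24}, so each is used; only Frank can be 19, hence Frank = 19.
Dave and Carol between them cover only {6, 11} — a naked pair. Remove those values from Ivy, Jack, Bob, Kira.
Kira must be 24 (only option left). So Grace, Jack can't be 24.
That leaves Jack = 2. Strike 2 from Ivy.
Determined: Frank=19, Jack=2, Kira=24. The other people each still have more than one consistent value. That makes 3.

3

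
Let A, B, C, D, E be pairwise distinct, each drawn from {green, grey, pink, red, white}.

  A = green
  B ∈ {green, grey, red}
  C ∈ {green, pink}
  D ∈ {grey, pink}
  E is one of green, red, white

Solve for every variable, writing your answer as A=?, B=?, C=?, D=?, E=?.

A=green, B=red, C=pink, D=grey, E=white

A has just one choice, so A = green. Remove green from B, C, E.
C's domain is down to {pink}, so C = pink. Strike pink from D.
D has just one choice, so D = grey. So B can't be grey.
That leaves B = red. Remove red from E.
E must be white (only option left).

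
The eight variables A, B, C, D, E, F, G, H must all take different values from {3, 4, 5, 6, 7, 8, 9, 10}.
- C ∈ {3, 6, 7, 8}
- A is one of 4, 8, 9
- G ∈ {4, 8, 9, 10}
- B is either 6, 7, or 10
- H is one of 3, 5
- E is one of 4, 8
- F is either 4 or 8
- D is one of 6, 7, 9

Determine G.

The 8 variables together cover exactly {3, 4, 5, 6, 7, 8, 9, 10} — 8 values for 8 variables — and 5 appears only in H's list, so H = 5.
Among the 7 still-open variables, 3 fits only C (and all 7 values in {3, 4, 6, 7, 8, 9, 10} must be used), so C = 3.
E and F share exactly the 2 values {4, 8}; by pigeonhole those values go to them, so strike 4, 8 from A, G.
That leaves A = 9. Remove 9 from D, G.
So G = 10.

10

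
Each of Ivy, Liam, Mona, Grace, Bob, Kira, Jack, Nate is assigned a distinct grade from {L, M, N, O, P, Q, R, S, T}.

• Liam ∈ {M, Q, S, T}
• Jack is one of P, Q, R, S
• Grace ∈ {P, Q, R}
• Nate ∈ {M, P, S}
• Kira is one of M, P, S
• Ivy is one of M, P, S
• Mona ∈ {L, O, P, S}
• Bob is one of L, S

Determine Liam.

T

The 8 variables together cover exactly {L, M, O, P, Q, R, S, T} — 8 values for 8 variables — and O appears only in Mona's list, so Mona = O.
Among the 7 still-open variables, L fits only Bob (and all 7 values in {L, M, P, Q, R, S, T} must be used), so Bob = L.
The 6 still-open variables draw from only 6 values {M, P, Q, R, S, T}, so each is used; only Liam can be T, hence Liam = T.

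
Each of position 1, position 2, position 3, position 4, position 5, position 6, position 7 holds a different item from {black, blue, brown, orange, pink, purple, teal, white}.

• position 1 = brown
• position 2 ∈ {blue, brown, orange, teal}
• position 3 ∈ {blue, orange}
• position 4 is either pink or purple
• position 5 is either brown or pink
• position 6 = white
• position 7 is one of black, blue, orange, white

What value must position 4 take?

position 1's domain is down to {brown}, so position 1 = brown. Remove brown from position 2, position 5.
position 5's domain is down to {pink}, so position 5 = pink. Eliminate pink elsewhere: position 4.
So position 4 = purple.

purple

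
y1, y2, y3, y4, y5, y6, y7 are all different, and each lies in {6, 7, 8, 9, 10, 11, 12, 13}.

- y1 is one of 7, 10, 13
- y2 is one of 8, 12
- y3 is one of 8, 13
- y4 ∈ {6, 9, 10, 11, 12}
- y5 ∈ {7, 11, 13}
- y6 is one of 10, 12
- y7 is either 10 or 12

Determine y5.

y6 and y7 share exactly the 2 values {10, 12}; by pigeonhole those values go to them, so strike 10, 12 from y1, y2, y4.
That leaves y2 = 8. Strike 8 from y3.
y3 must be 13 (only option left). Eliminate 13 elsewhere: y1, y5.
y1 has just one choice, so y1 = 7. Strike 7 from y5.
So y5 = 11.

11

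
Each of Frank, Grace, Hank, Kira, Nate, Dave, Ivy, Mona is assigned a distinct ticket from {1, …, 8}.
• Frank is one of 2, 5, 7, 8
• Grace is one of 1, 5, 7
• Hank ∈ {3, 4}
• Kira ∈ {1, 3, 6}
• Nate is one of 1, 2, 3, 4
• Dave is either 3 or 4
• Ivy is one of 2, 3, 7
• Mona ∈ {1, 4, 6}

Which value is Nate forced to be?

The 8 variables together cover exactly {1, 2, 3, 4, 5, 6, 7, 8} — 8 values for 8 variables — and 8 appears only in Frank's list, so Frank = 8.
The 7 still-open variables together cover exactly {1, 2, 3, 4, 5, 6, 7} — 7 values for 7 variables — and 5 appears only in Grace's list, so Grace = 5.
The 6 still-open variables draw from only 6 values {1, 2, 3, 4, 6, 7}, so each is used; only Ivy can be 7, hence Ivy = 7.
The 5 still-open variables draw from only 5 values {1, 2, 3, 4, 6}, so each is used; only Nate can be 2, hence Nate = 2.

2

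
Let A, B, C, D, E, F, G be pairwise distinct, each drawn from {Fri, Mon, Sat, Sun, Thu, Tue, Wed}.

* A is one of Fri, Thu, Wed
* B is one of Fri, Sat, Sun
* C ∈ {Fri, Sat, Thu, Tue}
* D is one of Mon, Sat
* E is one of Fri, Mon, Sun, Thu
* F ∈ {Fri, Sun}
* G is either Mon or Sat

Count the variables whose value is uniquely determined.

3

The 7 variables draw from only 7 values {Fri, Mon, Sat, Sun, Thu, Tue, Wed}, so each is used; only C can be Tue, hence C = Tue.
Among the 6 still-open variables, Wed fits only A (and all 6 values in {Fri, Mon, Sat, Sun, Thu, Wed} must be used), so A = Wed.
The 5 still-open variables together cover exactly {Fri, Mon, Sat, Sun, Thu} — 5 values for 5 variables — and Thu appears only in E's list, so E = Thu.
The 2 variables D and G are confined to {Mon, Sat}, which locks those values in; drop them from B.
Determined: A=Wed, C=Tue, E=Thu. The other variables each still have more than one consistent value. That makes 3.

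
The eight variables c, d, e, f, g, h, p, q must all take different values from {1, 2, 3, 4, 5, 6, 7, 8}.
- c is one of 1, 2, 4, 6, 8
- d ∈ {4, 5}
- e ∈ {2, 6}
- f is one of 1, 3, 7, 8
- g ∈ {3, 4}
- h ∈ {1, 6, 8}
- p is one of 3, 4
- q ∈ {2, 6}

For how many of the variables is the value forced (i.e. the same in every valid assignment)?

The 8 variables together cover exactly {1, 2, 3, 4, 5, 6, 7, 8} — 8 values for 8 variables — and 5 appears only in d's list, so d = 5.
The 7 still-open variables draw from only 7 values {1, 2, 3, 4, 6, 7, 8}, so each is used; only f can be 7, hence f = 7.
The 2 variables e and q are confined to {2, 6}, which locks those values in; drop them from c, h.
g and p between them cover only {3, 4} — a naked pair. Remove those values from c.
Determined: d=5, f=7. The other variables each still have more than one consistent value. That makes 2.

2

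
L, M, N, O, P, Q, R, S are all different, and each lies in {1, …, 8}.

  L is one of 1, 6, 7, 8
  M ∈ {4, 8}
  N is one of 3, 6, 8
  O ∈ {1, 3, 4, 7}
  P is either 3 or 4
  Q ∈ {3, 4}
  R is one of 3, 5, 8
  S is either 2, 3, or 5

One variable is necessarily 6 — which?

The 8 variables draw from only 8 values {1, 2, 3, 4, 5, 6, 7, 8}, so each is used; only S can be 2, hence S = 2.
Among the 7 still-open variables, 5 fits only R (and all 7 values in {1, 3, 4, 5, 6, 7, 8} must be used), so R = 5.
The 2 variables P and Q are confined to {3, 4}, which locks those values in; drop them from M, N, O.
M has just one choice, so M = 8. Remove 8 from L, N.
So 6 goes to N.

N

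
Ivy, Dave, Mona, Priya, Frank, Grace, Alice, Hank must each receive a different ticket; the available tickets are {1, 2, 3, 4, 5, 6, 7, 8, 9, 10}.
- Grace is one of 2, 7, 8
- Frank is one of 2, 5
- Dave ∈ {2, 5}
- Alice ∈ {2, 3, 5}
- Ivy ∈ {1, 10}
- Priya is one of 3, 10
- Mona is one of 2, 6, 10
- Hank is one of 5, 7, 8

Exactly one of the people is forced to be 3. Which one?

Among the 8 variables, 1 fits only Ivy (and all 8 values in {1, 2, 3, 5, 6, 7, 8, 10} must be used), so Ivy = 1.
The 7 still-open variables together cover exactly {2, 3, 5, 6, 7, 8, 10} — 7 values for 7 variables — and 6 appears only in Mona's list, so Mona = 6.
The 6 still-open variables draw from only 6 values {2, 3, 5, 7, 8, 10}, so each is used; only Priya can be 10, hence Priya = 10.
The 5 still-open variables together cover exactly {2, 3, 5, 7, 8} — 5 values for 5 variables — and 3 appears only in Alice's list, so Alice = 3.

Alice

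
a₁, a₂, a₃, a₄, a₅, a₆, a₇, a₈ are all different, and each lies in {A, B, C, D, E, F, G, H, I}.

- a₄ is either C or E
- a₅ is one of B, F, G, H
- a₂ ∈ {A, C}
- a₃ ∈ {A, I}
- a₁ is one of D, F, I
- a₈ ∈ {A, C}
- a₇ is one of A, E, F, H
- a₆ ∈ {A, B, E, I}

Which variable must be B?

The 2 variables a₂ and a₈ are confined to {A, C}, which locks those values in; drop them from a₃, a₄, a₆, a₇.
a₃ must be I (only option left). Eliminate I elsewhere: a₁, a₆.
a₄'s domain is down to {E}, so a₄ = E. Strike E from a₆, a₇.
So B goes to a₆.

a₆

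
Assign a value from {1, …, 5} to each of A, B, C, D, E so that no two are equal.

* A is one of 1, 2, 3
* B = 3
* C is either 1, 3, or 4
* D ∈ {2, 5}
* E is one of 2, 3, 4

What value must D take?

5

B's domain is down to {3}, so B = 3. So A, C, E can't be 3.
Among the 4 still-open variables, 5 fits only D (and all 4 values in {1, 2, 4, 5} must be used), so D = 5.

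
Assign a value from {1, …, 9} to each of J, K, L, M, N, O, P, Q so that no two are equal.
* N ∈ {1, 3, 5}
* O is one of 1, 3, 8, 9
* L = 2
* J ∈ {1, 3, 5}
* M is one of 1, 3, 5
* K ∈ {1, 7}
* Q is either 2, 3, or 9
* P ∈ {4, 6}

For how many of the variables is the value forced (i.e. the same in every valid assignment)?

4

L has just one choice, so L = 2. Eliminate 2 elsewhere: Q.
J, M, N between them cover only {1, 3, 5} — a naked triple. Remove those values from K, O, Q.
K has just one choice, so K = 7.
Q's domain is down to {9}, so Q = 9. Remove 9 from O.
O's domain is down to {8}, so O = 8.
Determined: K=7, L=2, O=8, Q=9. The other variables each still have more than one consistent value. That makes 4.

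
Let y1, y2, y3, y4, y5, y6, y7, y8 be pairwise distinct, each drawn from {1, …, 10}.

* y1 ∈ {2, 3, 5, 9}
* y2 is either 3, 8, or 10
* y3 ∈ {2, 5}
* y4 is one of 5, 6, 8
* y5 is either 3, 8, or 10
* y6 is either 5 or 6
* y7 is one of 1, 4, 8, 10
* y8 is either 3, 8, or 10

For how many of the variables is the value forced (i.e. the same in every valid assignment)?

2

y2, y5, y8 between them cover only {3, 8, 10} — a naked triple. Remove those values from y1, y4, y7.
y4 and y6 share exactly the 2 values {5, 6}; by pigeonhole those values go to them, so strike 5, 6 from y1, y3.
y3 has just one choice, so y3 = 2. So y1 can't be 2.
y1 has just one choice, so y1 = 9.
Determined: y1=9, y3=2. The other variables each still have more than one consistent value. That makes 2.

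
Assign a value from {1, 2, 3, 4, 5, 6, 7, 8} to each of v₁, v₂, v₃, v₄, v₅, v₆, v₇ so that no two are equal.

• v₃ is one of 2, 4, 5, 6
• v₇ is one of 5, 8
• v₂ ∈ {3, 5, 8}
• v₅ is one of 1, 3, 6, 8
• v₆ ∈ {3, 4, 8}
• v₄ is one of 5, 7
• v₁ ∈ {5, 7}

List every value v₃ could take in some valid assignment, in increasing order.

The 2 variables v₁ and v₄ are confined to {5, 7}, which locks those values in; drop them from v₂, v₃, v₇.
v₇ has just one choice, so v₇ = 8. Remove 8 from v₂, v₅, v₆.
v₂ has just one choice, so v₂ = 3. Remove 3 from v₅, v₆.
That leaves v₆ = 4. Strike 4 from v₃.
No further eliminations apply; v₃ can still be any of 2, 6.

2, 6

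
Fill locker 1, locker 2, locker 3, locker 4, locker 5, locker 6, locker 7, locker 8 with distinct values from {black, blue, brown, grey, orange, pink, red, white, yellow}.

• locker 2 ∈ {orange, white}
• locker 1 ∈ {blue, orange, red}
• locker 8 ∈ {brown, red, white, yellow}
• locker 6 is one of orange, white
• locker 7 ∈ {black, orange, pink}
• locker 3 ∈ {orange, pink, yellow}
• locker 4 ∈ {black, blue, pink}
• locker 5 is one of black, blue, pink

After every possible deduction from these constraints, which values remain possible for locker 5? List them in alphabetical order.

The 8 variables together cover exactly {black, blue, brown, orange, pink, red, white, yellow} — 8 values for 8 variables — and brown appears only in locker 8's list, so locker 8 = brown.
The 7 still-open variables together cover exactly {black, blue, orange, pink, red, white, yellow} — 7 values for 7 variables — and red appears only in locker 1's list, so locker 1 = red.
The 6 still-open variables together cover exactly {black, blue, orange, pink, white, yellow} — 6 values for 6 variables — and yellow appears only in locker 3's list, so locker 3 = yellow.
locker 2 and locker 6 share exactly the 2 values {orange, white}; by pigeonhole those values go to them, so strike orange, white from locker 7.
No further eliminations apply; locker 5 can still be any of black, blue, pink.

black, blue, pink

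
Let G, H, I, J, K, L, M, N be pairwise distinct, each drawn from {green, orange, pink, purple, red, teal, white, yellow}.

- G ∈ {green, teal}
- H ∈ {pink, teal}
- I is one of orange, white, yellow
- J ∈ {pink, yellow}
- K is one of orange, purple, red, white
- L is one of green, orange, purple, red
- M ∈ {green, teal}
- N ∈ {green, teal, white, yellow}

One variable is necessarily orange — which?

I

G and M share exactly the 2 values {green, teal}; by pigeonhole those values go to them, so strike green, teal from H, L, N.
That leaves H = pink. So J can't be pink.
J has just one choice, so J = yellow. Eliminate yellow elsewhere: I, N.
N's domain is down to {white}, so N = white. Remove white from I, K.
So orange goes to I.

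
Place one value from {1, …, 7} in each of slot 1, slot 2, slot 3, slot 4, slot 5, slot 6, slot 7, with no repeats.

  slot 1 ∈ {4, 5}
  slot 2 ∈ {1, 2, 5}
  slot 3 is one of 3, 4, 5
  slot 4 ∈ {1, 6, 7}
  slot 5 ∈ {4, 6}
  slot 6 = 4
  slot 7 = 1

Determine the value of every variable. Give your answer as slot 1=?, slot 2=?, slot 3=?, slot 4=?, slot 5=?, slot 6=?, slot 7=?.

slot 1=5, slot 2=2, slot 3=3, slot 4=7, slot 5=6, slot 6=4, slot 7=1

slot 6 has just one choice, so slot 6 = 4. Strike 4 from slot 1, slot 3, slot 5.
That leaves slot 7 = 1. Remove 1 from slot 2, slot 4.
That leaves slot 1 = 5. Strike 5 from slot 2, slot 3.
slot 2 must be 2 (only option left).
slot 3's domain is down to {3}, so slot 3 = 3.
slot 5 must be 6 (only option left). Eliminate 6 elsewhere: slot 4.
slot 4 must be 7 (only option left).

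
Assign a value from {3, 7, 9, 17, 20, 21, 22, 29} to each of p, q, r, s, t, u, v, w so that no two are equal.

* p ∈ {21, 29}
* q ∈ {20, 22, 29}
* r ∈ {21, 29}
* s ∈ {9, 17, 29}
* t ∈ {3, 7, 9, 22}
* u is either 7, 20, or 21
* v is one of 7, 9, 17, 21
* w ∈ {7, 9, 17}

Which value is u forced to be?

20

The 8 variables together cover exactly {3, 7, 9, 17, 20, 21, 22, 29} — 8 values for 8 variables — and 3 appears only in t's list, so t = 3.
Among the 7 still-open variables, 22 fits only q (and all 7 values in {7, 9, 17, 20, 21, 22, 29} must be used), so q = 22.
The 6 still-open variables together cover exactly {7, 9, 17, 20, 21, 29} — 6 values for 6 variables — and 20 appears only in u's list, so u = 20.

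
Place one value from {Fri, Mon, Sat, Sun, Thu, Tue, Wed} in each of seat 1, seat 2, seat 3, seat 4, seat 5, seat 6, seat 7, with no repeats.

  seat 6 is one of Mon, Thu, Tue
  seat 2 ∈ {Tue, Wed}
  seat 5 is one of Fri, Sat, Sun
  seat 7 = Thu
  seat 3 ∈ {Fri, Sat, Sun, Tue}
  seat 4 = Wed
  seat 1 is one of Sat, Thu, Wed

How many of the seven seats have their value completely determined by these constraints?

5

seat 4 has just one choice, so seat 4 = Wed. Eliminate Wed elsewhere: seat 1, seat 2.
That leaves seat 7 = Thu. Eliminate Thu elsewhere: seat 1, seat 6.
seat 1 has just one choice, so seat 1 = Sat. So seat 3, seat 5 can't be Sat.
seat 2 must be Tue (only option left). So seat 3, seat 6 can't be Tue.
That leaves seat 6 = Mon.
Determined: seat 1=Sat, seat 2=Tue, seat 4=Wed, seat 6=Mon, seat 7=Thu. The other seats each still have more than one consistent value. That makes 5.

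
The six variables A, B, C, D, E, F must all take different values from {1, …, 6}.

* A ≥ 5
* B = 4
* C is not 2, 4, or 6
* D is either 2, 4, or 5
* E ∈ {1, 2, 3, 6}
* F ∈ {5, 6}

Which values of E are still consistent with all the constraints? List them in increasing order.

1, 3

B must be 4 (only option left). Remove 4 from D.
A and F between them cover only {5, 6} — a naked pair. Remove those values from C, D, E.
D's domain is down to {2}, so D = 2. Remove 2 from E.
No further eliminations apply; E can still be any of 1, 3.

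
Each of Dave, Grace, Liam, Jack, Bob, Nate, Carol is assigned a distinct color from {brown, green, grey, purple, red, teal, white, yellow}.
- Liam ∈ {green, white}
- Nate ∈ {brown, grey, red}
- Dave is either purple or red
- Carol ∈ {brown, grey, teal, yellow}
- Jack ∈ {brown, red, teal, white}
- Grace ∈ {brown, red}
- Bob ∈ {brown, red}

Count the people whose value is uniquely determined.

2

The 2 variables Grace and Bob are confined to {brown, red}, which locks those values in; drop them from Dave, Jack, Nate, Carol.
Dave must be purple (only option left).
That leaves Nate = grey. Eliminate grey elsewhere: Carol.
Determined: Dave=purple, Nate=grey. The other people each still have more than one consistent value. That makes 2.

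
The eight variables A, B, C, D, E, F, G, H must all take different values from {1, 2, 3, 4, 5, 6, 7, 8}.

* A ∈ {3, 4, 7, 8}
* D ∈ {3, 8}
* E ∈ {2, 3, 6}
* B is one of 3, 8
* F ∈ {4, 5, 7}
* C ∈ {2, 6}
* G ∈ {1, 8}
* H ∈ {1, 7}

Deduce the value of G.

1

Among the 8 variables, 5 fits only F (and all 8 values in {1, 2, 3, 4, 5, 6, 7, 8} must be used), so F = 5.
The 7 still-open variables together cover exactly {1, 2, 3, 4, 6, 7, 8} — 7 values for 7 variables — and 4 appears only in A's list, so A = 4.
The 6 still-open variables together cover exactly {1, 2, 3, 6, 7, 8} — 6 values for 6 variables — and 7 appears only in H's list, so H = 7.
Among the 5 still-open variables, 1 fits only G (and all 5 values in {1, 2, 3, 6, 8} must be used), so G = 1.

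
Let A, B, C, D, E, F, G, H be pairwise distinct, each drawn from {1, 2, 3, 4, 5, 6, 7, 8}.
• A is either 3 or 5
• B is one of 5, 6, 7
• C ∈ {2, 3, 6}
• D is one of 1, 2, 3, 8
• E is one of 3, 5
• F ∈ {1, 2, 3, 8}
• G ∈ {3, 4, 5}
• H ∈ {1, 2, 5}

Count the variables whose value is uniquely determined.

The 8 variables draw from only 8 values {1, 2, 3, 4, 5, 6, 7, 8}, so each is used; only G can be 4, hence G = 4.
The 7 still-open variables draw from only 7 values {1, 2, 3, 5, 6, 7, 8}, so each is used; only B can be 7, hence B = 7.
Among the 6 still-open variables, 6 fits only C (and all 6 values in {1, 2, 3, 5, 6, 8} must be used), so C = 6.
A and E between them cover only {3, 5} — a naked pair. Remove those values from D, F, H.
Determined: B=7, C=6, G=4. The other variables each still have more than one consistent value. That makes 3.

3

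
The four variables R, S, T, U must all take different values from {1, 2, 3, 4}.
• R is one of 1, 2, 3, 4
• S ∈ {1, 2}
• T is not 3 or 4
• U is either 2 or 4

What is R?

3

Among the 4 variables, 3 fits only R (and all 4 values in {1, 2, 3, 4} must be used), so R = 3.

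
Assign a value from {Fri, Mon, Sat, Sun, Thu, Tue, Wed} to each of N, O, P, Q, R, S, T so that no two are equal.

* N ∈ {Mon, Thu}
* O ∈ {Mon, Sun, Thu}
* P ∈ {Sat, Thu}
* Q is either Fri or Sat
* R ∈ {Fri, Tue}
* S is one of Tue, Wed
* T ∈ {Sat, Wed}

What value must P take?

Thu

The 7 variables together cover exactly {Fri, Mon, Sat, Sun, Thu, Tue, Wed} — 7 values for 7 variables — and Sun appears only in O's list, so O = Sun.
The 6 still-open variables together cover exactly {Fri, Mon, Sat, Thu, Tue, Wed} — 6 values for 6 variables — and Mon appears only in N's list, so N = Mon.
Among the 5 still-open variables, Thu fits only P (and all 5 values in {Fri, Sat, Thu, Tue, Wed} must be used), so P = Thu.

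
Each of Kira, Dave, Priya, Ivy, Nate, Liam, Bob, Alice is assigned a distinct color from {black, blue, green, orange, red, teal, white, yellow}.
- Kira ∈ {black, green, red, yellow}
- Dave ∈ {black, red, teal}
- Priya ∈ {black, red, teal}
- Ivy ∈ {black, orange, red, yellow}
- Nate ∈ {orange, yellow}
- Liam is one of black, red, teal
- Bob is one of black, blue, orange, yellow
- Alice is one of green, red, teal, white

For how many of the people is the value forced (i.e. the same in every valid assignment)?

3

The 8 variables draw from only 8 values {black, blue, green, orange, red, teal, white, yellow}, so each is used; only Bob can be blue, hence Bob = blue.
The 7 still-open variables draw from only 7 values {black, green, orange, red, teal, white, yellow}, so each is used; only Alice can be white, hence Alice = white.
The 6 still-open variables draw from only 6 values {black, green, orange, red, teal, yellow}, so each is used; only Kira can be green, hence Kira = green.
Dave, Priya, Liam between them cover only {black, red, teal} — a naked triple. Remove those values from Ivy.
Determined: Kira=green, Bob=blue, Alice=white. The other people each still have more than one consistent value. That makes 3.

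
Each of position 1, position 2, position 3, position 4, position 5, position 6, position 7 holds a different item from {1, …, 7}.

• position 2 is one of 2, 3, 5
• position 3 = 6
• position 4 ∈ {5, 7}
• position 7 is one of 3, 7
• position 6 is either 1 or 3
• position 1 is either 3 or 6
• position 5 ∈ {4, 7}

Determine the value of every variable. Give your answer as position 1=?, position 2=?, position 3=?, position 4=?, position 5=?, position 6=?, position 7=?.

position 1=3, position 2=2, position 3=6, position 4=5, position 5=4, position 6=1, position 7=7

position 3's domain is down to {6}, so position 3 = 6. Remove 6 from position 1.
position 1 must be 3 (only option left). Remove 3 from position 2, position 6, position 7.
position 6 must be 1 (only option left).
position 7 must be 7 (only option left). Remove 7 from position 4, position 5.
position 4 must be 5 (only option left). Eliminate 5 elsewhere: position 2.
That leaves position 5 = 4.
position 2 must be 2 (only option left).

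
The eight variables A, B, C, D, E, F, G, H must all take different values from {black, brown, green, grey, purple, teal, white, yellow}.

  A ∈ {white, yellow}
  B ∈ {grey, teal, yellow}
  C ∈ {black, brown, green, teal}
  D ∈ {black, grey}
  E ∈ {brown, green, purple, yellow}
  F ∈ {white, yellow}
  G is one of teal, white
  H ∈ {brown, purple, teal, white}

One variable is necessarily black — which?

D

A and F between them cover only {white, yellow} — a naked pair. Remove those values from B, E, G, H.
G must be teal (only option left). Remove teal from B, C, H.
B must be grey (only option left). Strike grey from D.
So black goes to D.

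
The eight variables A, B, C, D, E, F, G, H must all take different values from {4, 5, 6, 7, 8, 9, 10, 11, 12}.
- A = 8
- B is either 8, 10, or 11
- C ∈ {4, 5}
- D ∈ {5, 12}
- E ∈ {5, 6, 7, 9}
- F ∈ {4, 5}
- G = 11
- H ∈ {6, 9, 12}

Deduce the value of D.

12

A's domain is down to {8}, so A = 8. Remove 8 from B.
G must be 11 (only option left). So B can't be 11.
That leaves B = 10.
The 2 variables C and F are confined to {4, 5}, which locks those values in; drop them from D, E.
So D = 12.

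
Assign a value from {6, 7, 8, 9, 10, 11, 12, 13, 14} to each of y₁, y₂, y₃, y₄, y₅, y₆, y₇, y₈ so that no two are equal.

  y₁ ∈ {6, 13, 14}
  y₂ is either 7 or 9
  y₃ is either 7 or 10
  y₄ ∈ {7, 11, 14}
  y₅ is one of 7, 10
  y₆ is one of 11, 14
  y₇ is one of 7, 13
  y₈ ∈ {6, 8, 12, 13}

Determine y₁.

The 2 variables y₃ and y₅ are confined to {7, 10}, which locks those values in; drop them from y₂, y₄, y₇.
That leaves y₂ = 9.
y₇ must be 13 (only option left). Remove 13 from y₁, y₈.
The 2 variables y₄ and y₆ are confined to {11, 14}, which locks those values in; drop them from y₁.
So y₁ = 6.

6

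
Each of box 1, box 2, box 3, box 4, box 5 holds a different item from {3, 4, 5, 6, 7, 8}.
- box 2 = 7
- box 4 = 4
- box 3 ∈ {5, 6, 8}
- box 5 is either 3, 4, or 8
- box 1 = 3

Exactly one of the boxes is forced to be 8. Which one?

box 1 has just one choice, so box 1 = 3. Strike 3 from box 5.
box 2's domain is down to {7}, so box 2 = 7.
box 4's domain is down to {4}, so box 4 = 4. Strike 4 from box 5.
So 8 goes to box 5.

box 5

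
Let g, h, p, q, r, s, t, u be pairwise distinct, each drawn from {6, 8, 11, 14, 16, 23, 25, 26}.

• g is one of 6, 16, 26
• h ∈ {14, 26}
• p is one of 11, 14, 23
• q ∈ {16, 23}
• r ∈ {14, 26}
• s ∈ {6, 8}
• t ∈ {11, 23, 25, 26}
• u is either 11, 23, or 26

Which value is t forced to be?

Among the 8 variables, 8 fits only s (and all 8 values in {6, 8, 11, 14, 16, 23, 25, 26} must be used), so s = 8.
Among the 7 still-open variables, 6 fits only g (and all 7 values in {6, 11, 14, 16, 23, 25, 26} must be used), so g = 6.
Among the 6 still-open variables, 16 fits only q (and all 6 values in {11, 14, 16, 23, 25, 26} must be used), so q = 16.
The 5 still-open variables together cover exactly {11, 14, 23, 25, 26} — 5 values for 5 variables — and 25 appears only in t's list, so t = 25.

25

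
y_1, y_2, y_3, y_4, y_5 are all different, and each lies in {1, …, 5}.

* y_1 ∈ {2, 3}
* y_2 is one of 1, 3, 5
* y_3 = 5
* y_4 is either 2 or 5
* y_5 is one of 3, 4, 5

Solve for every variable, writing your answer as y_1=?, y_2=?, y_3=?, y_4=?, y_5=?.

y_3's domain is down to {5}, so y_3 = 5. So y_2, y_4, y_5 can't be 5.
y_4 must be 2 (only option left). Remove 2 from y_1.
y_1 has just one choice, so y_1 = 3. Eliminate 3 elsewhere: y_2, y_5.
y_2's domain is down to {1}, so y_2 = 1.
y_5 has just one choice, so y_5 = 4.

y_1=3, y_2=1, y_3=5, y_4=2, y_5=4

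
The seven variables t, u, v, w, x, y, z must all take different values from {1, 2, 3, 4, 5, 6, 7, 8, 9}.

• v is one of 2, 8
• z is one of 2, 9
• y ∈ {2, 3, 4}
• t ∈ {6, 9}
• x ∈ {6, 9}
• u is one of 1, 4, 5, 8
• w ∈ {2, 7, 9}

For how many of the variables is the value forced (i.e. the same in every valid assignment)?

3

The 2 variables t and x are confined to {6, 9}, which locks those values in; drop them from w, z.
z must be 2 (only option left). Remove 2 from v, w, y.
That leaves v = 8. Eliminate 8 elsewhere: u.
w must be 7 (only option left).
Determined: v=8, w=7, z=2. The other variables each still have more than one consistent value. That makes 3.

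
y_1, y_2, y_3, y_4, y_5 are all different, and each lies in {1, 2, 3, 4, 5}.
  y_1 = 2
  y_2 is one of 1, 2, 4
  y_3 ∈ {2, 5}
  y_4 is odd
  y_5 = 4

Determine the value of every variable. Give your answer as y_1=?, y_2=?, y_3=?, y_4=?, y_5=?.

y_1 must be 2 (only option left). Strike 2 from y_2, y_3.
y_3 must be 5 (only option left). Strike 5 from y_4.
y_5's domain is down to {4}, so y_5 = 4. Strike 4 from y_2.
That leaves y_2 = 1. So y_4 can't be 1.
y_4's domain is down to {3}, so y_4 = 3.

y_1=2, y_2=1, y_3=5, y_4=3, y_5=4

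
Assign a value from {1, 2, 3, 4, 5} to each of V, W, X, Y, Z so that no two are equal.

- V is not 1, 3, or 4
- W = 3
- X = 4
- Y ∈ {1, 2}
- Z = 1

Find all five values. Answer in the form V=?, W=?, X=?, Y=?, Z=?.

V=5, W=3, X=4, Y=2, Z=1

W must be 3 (only option left).
X's domain is down to {4}, so X = 4.
Z must be 1 (only option left). Eliminate 1 elsewhere: Y.
Y's domain is down to {2}, so Y = 2. Strike 2 from V.
V has just one choice, so V = 5.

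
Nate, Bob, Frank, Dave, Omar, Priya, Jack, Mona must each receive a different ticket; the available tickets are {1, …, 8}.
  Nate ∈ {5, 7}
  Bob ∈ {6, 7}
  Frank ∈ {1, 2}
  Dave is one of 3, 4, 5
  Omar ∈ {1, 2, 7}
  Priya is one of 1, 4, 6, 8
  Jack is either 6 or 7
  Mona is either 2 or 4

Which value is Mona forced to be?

Among the 8 variables, 3 fits only Dave (and all 8 values in {1, 2, 3, 4, 5, 6, 7, 8} must be used), so Dave = 3.
The 7 still-open variables draw from only 7 values {1, 2, 4, 5, 6, 7, 8}, so each is used; only Nate can be 5, hence Nate = 5.
The 6 still-open variables together cover exactly {1, 2, 4, 6, 7, 8} — 6 values for 6 variables — and 8 appears only in Priya's list, so Priya = 8.
Among the 5 still-open variables, 4 fits only Mona (and all 5 values in {1, 2, 4, 6, 7} must be used), so Mona = 4.

4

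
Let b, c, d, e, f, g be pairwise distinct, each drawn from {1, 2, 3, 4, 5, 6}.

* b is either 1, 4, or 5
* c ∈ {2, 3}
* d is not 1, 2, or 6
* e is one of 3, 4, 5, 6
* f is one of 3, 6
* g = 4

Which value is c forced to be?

g must be 4 (only option left). So b, d, e can't be 4.
The 5 still-open variables together cover exactly {1, 2, 3, 5, 6} — 5 values for 5 variables — and 1 appears only in b's list, so b = 1.
The 4 still-open variables draw from only 4 values {2, 3, 5, 6}, so each is used; only c can be 2, hence c = 2.

2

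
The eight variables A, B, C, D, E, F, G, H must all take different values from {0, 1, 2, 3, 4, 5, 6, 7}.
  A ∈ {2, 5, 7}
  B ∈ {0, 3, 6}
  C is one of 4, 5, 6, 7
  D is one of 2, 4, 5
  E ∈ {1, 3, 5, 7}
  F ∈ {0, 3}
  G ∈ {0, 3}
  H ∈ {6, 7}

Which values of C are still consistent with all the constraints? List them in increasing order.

The 8 variables draw from only 8 values {0, 1, 2, 3, 4, 5, 6, 7}, so each is used; only E can be 1, hence E = 1.
The 2 variables F and G are confined to {0, 3}, which locks those values in; drop them from B.
That leaves B = 6. Strike 6 from C, H.
H's domain is down to {7}, so H = 7. Eliminate 7 elsewhere: A, C.
No further eliminations apply; C can still be any of 4, 5.

4, 5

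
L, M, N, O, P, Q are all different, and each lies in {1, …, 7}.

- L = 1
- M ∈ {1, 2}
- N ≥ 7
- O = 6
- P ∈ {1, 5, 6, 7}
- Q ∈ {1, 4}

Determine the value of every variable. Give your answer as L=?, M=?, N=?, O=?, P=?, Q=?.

L=1, M=2, N=7, O=6, P=5, Q=4

L must be 1 (only option left). Eliminate 1 elsewhere: M, P, Q.
M has just one choice, so M = 2.
N must be 7 (only option left). So P can't be 7.
O's domain is down to {6}, so O = 6. Eliminate 6 elsewhere: P.
P must be 5 (only option left).
Q must be 4 (only option left).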